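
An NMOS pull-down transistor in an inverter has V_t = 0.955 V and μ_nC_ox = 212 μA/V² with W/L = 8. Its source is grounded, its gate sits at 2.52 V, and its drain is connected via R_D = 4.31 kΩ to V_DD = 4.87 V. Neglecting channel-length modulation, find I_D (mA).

I_D = 1.03 mA

V_GS = V_G = 2.52 V, so V_ov = 2.52 − 0.955 = 1.56 V.
k_n = μ_nC_ox · (W/L) = 1.696 mA/V².
Assume saturation: I_D = ½ k_n V_ov² = 0.5 × 1.696 × 1.56² = 2.08 mA, giving V_DS = V_DD − I_D R_D = 4.87 − 2.08 × 4.31 = -4.08 V.
But -4.08 V < V_ov = 1.56 V, so the device is actually in triode.
In triode I_D = k_n[V_ov V_DS − ½ V_DS²] and I_D = (V_DD − V_DS)/R_D. Equating: 3.65 V_DS² − 12.44 V_DS + 4.87 = 0, giving V_DS = 0.451 V (the root below V_ov).
I_D = (4.87 − 0.451) / 4.31 = 1.03 mA.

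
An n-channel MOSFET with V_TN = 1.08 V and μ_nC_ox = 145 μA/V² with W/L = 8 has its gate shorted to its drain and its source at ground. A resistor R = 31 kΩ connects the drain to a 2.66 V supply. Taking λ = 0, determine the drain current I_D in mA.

With gate tied to drain, V_GS = V_DS ≥ V_GS − V_TN, so the device is in saturation.
k_n = μ_nC_ox · (W/L) = 1.16 mA/V².
KCL at the drain: ½ k_n (V_GS − V_TN)² = (V_DD − V_GS)/R.
Let x = V_GS − 1.08. Then 18 x² + x − 1.58 = 0, giving x = 0.27 V (positive root), so V_GS = 1.35 V.
I_D = (V_DD − V_GS)/R = (2.66 − 1.35) / 31 = 0.0423 mA.

I_D = 0.0423 mA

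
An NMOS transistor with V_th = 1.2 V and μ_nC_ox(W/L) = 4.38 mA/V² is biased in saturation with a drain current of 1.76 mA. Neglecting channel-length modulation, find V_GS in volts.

In saturation I_D = ½ k_n (V_GS − V_th)², so V_GS − V_th = √(2 I_D / k_n) = √(2 × 1.76 / 4.38) = 0.896 V.
V_GS = 1.2 + 0.896 = 2.1 V.

V_GS = 2.10 V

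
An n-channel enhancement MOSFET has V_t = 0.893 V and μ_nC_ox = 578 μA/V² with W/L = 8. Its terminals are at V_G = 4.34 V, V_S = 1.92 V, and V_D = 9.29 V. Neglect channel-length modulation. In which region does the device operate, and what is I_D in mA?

Saturation; I_D = 5.39 mA

V_GS = V_G − V_S = 4.34 − 1.92 = 2.42 V; V_DS = V_D − V_S = 9.29 − 1.92 = 7.37 V.
k_n = μ_nC_ox · (W/L) = 4.624 mA/V².
V_ov = V_GS − V_t = 2.42 − 0.893 = 1.53 V.
Since V_DS = 7.37 V ≥ V_ov = 1.53 V, the device is in saturation.
I_D = ½ k_n V_ov² = 0.5 × 4.624 × 1.53² = 5.39 mA.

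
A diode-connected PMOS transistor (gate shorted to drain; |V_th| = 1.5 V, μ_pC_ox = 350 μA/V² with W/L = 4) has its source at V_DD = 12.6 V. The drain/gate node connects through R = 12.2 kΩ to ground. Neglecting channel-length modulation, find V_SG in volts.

V_SG = 2.58 V

With gate tied to drain, V_SG = V_SD ≥ V_SG − |V_th|, so the device is in saturation.
k_p = μ_pC_ox · (W/L) = 1.4 mA/V².
KCL at the drain: ½ k_p (V_SG − |V_th|)² = (V_DD − V_SG)/R.
Let x = V_SG − 1.5. Then 8.54 x² + x − 11.1 = 0, giving x = 1.08 V (positive root), so V_SG = 2.58 V.
I_D = (V_DD − V_SG)/R = (12.6 − 2.58) / 12.2 = 0.821 mA.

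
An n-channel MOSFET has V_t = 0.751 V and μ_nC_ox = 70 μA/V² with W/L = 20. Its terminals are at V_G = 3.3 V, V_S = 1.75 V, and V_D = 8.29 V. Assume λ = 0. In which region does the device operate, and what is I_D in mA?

Saturation; I_D = 0.447 mA

V_GS = V_G − V_S = 3.3 − 1.75 = 1.55 V; V_DS = V_D − V_S = 8.29 − 1.75 = 6.54 V.
k_n = μ_nC_ox · (W/L) = 1.4 mA/V².
V_ov = V_GS − V_t = 1.55 − 0.751 = 0.799 V.
Since V_DS = 6.54 V ≥ V_ov = 0.799 V, the device is in saturation.
I_D = ½ k_n V_ov² = 0.5 × 1.4 × 0.799² = 0.447 mA.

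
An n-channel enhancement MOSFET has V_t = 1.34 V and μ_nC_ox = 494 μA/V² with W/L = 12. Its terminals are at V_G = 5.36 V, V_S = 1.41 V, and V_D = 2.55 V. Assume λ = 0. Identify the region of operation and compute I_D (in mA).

Triode; I_D = 13.8 mA

V_GS = V_G − V_S = 5.36 − 1.41 = 3.95 V; V_DS = V_D − V_S = 2.55 − 1.41 = 1.14 V.
k_n = μ_nC_ox · (W/L) = 5.928 mA/V².
V_ov = V_GS − V_t = 3.95 − 1.34 = 2.61 V.
Since V_DS = 1.14 V < V_ov = 2.61 V, the device is in the triode region.
I_D = k_n [V_ov · V_DS − ½ V_DS²] = 5.928 × [2.61 × 1.14 − 0.5 × 1.14²] = 13.8 mA.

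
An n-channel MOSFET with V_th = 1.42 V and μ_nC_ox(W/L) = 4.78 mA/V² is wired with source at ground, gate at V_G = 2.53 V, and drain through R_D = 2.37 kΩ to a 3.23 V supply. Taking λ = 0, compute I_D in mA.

I_D = 1.25 mA

V_GS = V_G = 2.53 V, so V_ov = 2.53 − 1.42 = 1.11 V.
Assume saturation: I_D = ½ k_n V_ov² = 0.5 × 4.78 × 1.11² = 2.94 mA, giving V_DS = V_DD − I_D R_D = 3.23 − 2.94 × 2.37 = -3.75 V.
But -3.75 V < V_ov = 1.11 V, so the device is actually in triode.
In triode I_D = k_n[V_ov V_DS − ½ V_DS²] and I_D = (V_DD − V_DS)/R_D. Equating: 5.66 V_DS² − 13.57 V_DS + 3.23 = 0, giving V_DS = 0.268 V (the root below V_ov).
I_D = (3.23 − 0.268) / 2.37 = 1.25 mA.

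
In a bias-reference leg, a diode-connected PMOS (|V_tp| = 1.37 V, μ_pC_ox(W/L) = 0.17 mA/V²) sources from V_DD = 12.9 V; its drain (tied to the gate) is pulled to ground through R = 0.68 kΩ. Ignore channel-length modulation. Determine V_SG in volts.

V_SG = 9.28 V

With gate tied to drain, V_SG = V_SD ≥ V_SG − |V_tp|, so the device is in saturation.
KCL at the drain: ½ k_p (V_SG − |V_tp|)² = (V_DD − V_SG)/R.
Let x = V_SG − 1.37. Then 0.0578 x² + x − 11.53 = 0, giving x = 7.91 V (positive root), so V_SG = 9.28 V.
I_D = (V_DD − V_SG)/R = (12.9 − 9.28) / 0.68 = 5.32 mA.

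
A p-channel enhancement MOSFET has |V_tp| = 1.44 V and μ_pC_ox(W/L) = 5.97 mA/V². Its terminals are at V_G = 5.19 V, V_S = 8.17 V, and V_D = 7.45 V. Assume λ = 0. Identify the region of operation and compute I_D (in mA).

V_SG = V_S − V_G = 8.17 − 5.19 = 2.98 V; V_SD = V_S − V_D = 8.17 − 7.45 = 0.72 V.
V_ov = V_SG − |V_tp| = 2.98 − 1.44 = 1.54 V.
Since V_SD = 0.72 V < V_ov = 1.54 V, the device is in the triode region.
I_D = k_p [V_ov · V_SD − ½ V_SD²] = 5.97 × [1.54 × 0.72 − 0.5 × 0.72²] = 5.07 mA.

Triode; I_D = 5.07 mA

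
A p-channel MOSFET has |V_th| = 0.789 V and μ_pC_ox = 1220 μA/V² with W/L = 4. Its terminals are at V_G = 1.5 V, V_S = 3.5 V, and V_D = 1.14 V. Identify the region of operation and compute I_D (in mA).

Saturation; I_D = 3.58 mA

V_SG = V_S − V_G = 3.5 − 1.5 = 2 V; V_SD = V_S − V_D = 3.5 − 1.14 = 2.36 V.
k_p = μ_pC_ox · (W/L) = 4.88 mA/V².
V_ov = V_SG − |V_th| = 2 − 0.789 = 1.21 V.
Since V_SD = 2.36 V ≥ V_ov = 1.21 V, the device is in saturation.
I_D = ½ k_p V_ov² = 0.5 × 4.88 × 1.21² = 3.58 mA.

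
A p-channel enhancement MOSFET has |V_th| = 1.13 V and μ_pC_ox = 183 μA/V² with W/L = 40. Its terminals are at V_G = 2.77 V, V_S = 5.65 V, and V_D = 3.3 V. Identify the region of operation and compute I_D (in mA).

Saturation; I_D = 11.2 mA

V_SG = V_S − V_G = 5.65 − 2.77 = 2.88 V; V_SD = V_S − V_D = 5.65 − 3.3 = 2.35 V.
k_p = μ_pC_ox · (W/L) = 7.32 mA/V².
V_ov = V_SG − |V_th| = 2.88 − 1.13 = 1.75 V.
Since V_SD = 2.35 V ≥ V_ov = 1.75 V, the device is in saturation.
I_D = ½ k_p V_ov² = 0.5 × 7.32 × 1.75² = 11.2 mA.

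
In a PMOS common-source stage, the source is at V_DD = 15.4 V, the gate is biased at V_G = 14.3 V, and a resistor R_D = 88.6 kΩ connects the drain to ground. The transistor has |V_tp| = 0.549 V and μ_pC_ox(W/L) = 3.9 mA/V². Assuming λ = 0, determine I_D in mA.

I_D = 0.173 mA

V_SG = V_DD − V_G = 15.4 − 14.3 = 1.1 V, so V_ov = 1.1 − 0.549 = 0.551 V.
Assume saturation: I_D = ½ k_p V_ov² = 0.5 × 3.9 × 0.551² = 0.592 mA, giving V_SD = V_DD − I_D R_D = 15.4 − 0.592 × 88.6 = -37.1 V.
But -37.1 V < V_ov = 0.551 V, so the device is actually in triode.
In triode I_D = k_p[V_ov V_SD − ½ V_SD²] and I_D = (V_DD − V_SD)/R_D. Equating: 173 V_SD² − 191.4 V_SD + 15.4 = 0, giving V_SD = 0.0874 V (the root below V_ov).
I_D = (15.4 − 0.0874) / 88.6 = 0.173 mA.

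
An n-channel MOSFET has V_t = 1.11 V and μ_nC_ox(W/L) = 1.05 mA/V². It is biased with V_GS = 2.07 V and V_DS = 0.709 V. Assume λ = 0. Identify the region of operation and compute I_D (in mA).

Triode; I_D = 0.451 mA

V_ov = V_GS − V_t = 2.07 − 1.11 = 0.96 V.
Since V_DS = 0.709 V < V_ov = 0.96 V, the device is in the triode region.
I_D = k_n [V_ov · V_DS − ½ V_DS²] = 1.05 × [0.96 × 0.709 − 0.5 × 0.709²] = 0.451 mA.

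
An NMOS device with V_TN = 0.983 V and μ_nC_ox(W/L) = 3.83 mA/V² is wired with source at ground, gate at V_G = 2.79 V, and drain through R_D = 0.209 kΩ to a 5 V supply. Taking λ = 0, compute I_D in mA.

I_D = 6.25 mA

V_GS = V_G = 2.79 V, so V_ov = 2.79 − 0.983 = 1.81 V.
Assume saturation: I_D = ½ k_n V_ov² = 0.5 × 3.83 × 1.81² = 6.25 mA, giving V_DS = V_DD − I_D R_D = 5 − 6.25 × 0.209 = 3.69 V.
V_DS = 3.69 V ≥ V_ov = 1.81 V, confirming saturation.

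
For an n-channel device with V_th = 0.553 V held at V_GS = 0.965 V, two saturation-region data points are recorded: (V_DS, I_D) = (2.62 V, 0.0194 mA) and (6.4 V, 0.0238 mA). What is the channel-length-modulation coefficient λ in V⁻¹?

With V_GS fixed, I_D ∝ (1 + λ V_DS) in saturation, so I_D2/I_D1 = (1 + λ V_DS2)/(1 + λ V_DS1).
0.0238/0.0194 = 1.227 = (1 + 6.4 λ)/(1 + 2.62 λ).
Solving: λ (I_D1 V_DS2 − I_D2 V_DS1) = I_D2 − I_D1, so λ = (0.0238 − 0.0194) / (0.0194 × 6.4 − 0.0238 × 2.62) = 0.0044 / 0.0618 = 0.0712 V⁻¹.

λ = 0.0712 V⁻¹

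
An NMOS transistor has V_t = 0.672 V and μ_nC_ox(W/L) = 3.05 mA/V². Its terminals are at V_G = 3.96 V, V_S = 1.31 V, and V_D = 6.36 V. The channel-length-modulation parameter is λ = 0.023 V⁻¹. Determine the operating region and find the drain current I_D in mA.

Saturation; I_D = 6.66 mA

V_GS = V_G − V_S = 3.96 − 1.31 = 2.65 V; V_DS = V_D − V_S = 6.36 − 1.31 = 5.05 V.
V_ov = V_GS − V_t = 2.65 − 0.672 = 1.98 V.
Since V_DS = 5.05 V ≥ V_ov = 1.98 V, the device is in saturation.
I_D = ½ k_n V_ov² (1 + λ V_DS) = 0.5 × 3.05 × 1.98² × (1 + 0.023 × 5.05) = 6.66 mA.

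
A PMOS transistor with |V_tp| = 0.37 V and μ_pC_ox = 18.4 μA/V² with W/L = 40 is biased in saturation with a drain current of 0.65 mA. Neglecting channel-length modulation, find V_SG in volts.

V_SG = 1.70 V

k_p = μ_pC_ox · (W/L) = 0.736 mA/V².
In saturation I_D = ½ k_p (V_SG − |V_tp|)², so V_SG − |V_tp| = √(2 I_D / k_p) = √(2 × 0.65 / 0.736) = 1.33 V.
V_SG = 0.37 + 1.33 = 1.7 V.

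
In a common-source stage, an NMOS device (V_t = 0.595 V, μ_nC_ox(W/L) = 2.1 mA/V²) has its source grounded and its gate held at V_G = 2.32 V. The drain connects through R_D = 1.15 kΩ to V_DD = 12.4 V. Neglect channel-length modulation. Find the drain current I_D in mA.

V_GS = V_G = 2.32 V, so V_ov = 2.32 − 0.595 = 1.72 V.
Assume saturation: I_D = ½ k_n V_ov² = 0.5 × 2.1 × 1.72² = 3.12 mA, giving V_DS = V_DD − I_D R_D = 12.4 − 3.12 × 1.15 = 8.81 V.
V_DS = 8.81 V ≥ V_ov = 1.72 V, confirming saturation.

I_D = 3.12 mA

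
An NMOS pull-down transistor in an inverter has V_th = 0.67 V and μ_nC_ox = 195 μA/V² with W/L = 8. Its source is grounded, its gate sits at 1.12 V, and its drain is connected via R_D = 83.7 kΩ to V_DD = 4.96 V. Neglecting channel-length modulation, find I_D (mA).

V_GS = V_G = 1.12 V, so V_ov = 1.12 − 0.67 = 0.45 V.
k_n = μ_nC_ox · (W/L) = 1.56 mA/V².
Assume saturation: I_D = ½ k_n V_ov² = 0.5 × 1.56 × 0.45² = 0.158 mA, giving V_DS = V_DD − I_D R_D = 4.96 − 0.158 × 83.7 = -8.26 V.
But -8.26 V < V_ov = 0.45 V, so the device is actually in triode.
In triode I_D = k_n[V_ov V_DS − ½ V_DS²] and I_D = (V_DD − V_DS)/R_D. Equating: 65.3 V_DS² − 59.76 V_DS + 4.96 = 0, giving V_DS = 0.0923 V (the root below V_ov).
I_D = (4.96 − 0.0923) / 83.7 = 0.0582 mA.

I_D = 0.0582 mA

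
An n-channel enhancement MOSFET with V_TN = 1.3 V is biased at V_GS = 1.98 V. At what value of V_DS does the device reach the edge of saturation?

The boundary between triode and saturation is V_DS = V_GS − V_TN = V_ov.
V_ov = 1.98 − 1.3 = 0.68 V.

V_DS,sat = 0.680 V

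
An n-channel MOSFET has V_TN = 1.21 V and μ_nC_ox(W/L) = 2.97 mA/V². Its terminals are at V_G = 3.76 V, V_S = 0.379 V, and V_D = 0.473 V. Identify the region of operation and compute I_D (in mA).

V_GS = V_G − V_S = 3.76 − 0.379 = 3.38 V; V_DS = V_D − V_S = 0.473 − 0.379 = 0.094 V.
V_ov = V_GS − V_TN = 3.38 − 1.21 = 2.17 V.
Since V_DS = 0.094 V < V_ov = 2.17 V, the device is in the triode region.
I_D = k_n [V_ov · V_DS − ½ V_DS²] = 2.97 × [2.17 × 0.094 − 0.5 × 0.094²] = 0.593 mA.

Triode; I_D = 0.593 mA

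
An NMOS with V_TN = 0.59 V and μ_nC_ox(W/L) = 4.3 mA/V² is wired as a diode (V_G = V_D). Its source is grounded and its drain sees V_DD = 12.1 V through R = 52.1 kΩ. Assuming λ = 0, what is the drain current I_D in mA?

With gate tied to drain, V_GS = V_DS ≥ V_GS − V_TN, so the device is in saturation.
KCL at the drain: ½ k_n (V_GS − V_TN)² = (V_DD − V_GS)/R.
Let x = V_GS − 0.59. Then 112 x² + x − 11.51 = 0, giving x = 0.316 V (positive root), so V_GS = 0.906 V.
I_D = (V_DD − V_GS)/R = (12.1 − 0.906) / 52.1 = 0.215 mA.

I_D = 0.215 mA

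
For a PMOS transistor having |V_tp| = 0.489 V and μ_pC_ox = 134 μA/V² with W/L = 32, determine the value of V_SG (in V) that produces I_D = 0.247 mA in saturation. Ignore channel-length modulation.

k_p = μ_pC_ox · (W/L) = 4.288 mA/V².
In saturation I_D = ½ k_p (V_SG − |V_tp|)², so V_SG − |V_tp| = √(2 I_D / k_p) = √(2 × 0.247 / 4.288) = 0.339 V.
V_SG = 0.489 + 0.339 = 0.828 V.

V_SG = 0.828 V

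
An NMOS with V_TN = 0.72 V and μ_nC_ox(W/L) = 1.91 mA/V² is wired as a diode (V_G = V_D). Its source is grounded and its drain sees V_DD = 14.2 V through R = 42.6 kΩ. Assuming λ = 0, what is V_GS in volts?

V_GS = 1.28 V

With gate tied to drain, V_GS = V_DS ≥ V_GS − V_TN, so the device is in saturation.
KCL at the drain: ½ k_n (V_GS − V_TN)² = (V_DD − V_GS)/R.
Let x = V_GS − 0.72. Then 40.7 x² + x − 13.48 = 0, giving x = 0.563 V (positive root), so V_GS = 1.28 V.
I_D = (V_DD − V_GS)/R = (14.2 − 1.28) / 42.6 = 0.303 mA.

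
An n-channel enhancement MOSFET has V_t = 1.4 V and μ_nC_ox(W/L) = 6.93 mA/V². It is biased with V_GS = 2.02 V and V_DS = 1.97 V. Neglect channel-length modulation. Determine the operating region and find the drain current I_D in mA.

V_ov = V_GS − V_t = 2.02 − 1.4 = 0.62 V.
Since V_DS = 1.97 V ≥ V_ov = 0.62 V, the device is in saturation.
I_D = ½ k_n V_ov² = 0.5 × 6.93 × 0.62² = 1.33 mA.

Saturation; I_D = 1.33 mA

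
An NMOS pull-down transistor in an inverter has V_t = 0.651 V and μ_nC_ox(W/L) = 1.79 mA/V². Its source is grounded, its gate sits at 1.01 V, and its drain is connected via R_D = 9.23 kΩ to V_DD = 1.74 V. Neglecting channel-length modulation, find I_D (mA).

I_D = 0.115 mA

V_GS = V_G = 1.01 V, so V_ov = 1.01 − 0.651 = 0.359 V.
Assume saturation: I_D = ½ k_n V_ov² = 0.5 × 1.79 × 0.359² = 0.115 mA, giving V_DS = V_DD − I_D R_D = 1.74 − 0.115 × 9.23 = 0.675 V.
V_DS = 0.675 V ≥ V_ov = 0.359 V, confirming saturation.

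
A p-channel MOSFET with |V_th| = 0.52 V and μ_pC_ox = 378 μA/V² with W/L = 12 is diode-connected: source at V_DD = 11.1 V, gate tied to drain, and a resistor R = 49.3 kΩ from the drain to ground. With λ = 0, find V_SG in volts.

V_SG = 0.823 V

With gate tied to drain, V_SG = V_SD ≥ V_SG − |V_th|, so the device is in saturation.
k_p = μ_pC_ox · (W/L) = 4.536 mA/V².
KCL at the drain: ½ k_p (V_SG − |V_th|)² = (V_DD − V_SG)/R.
Let x = V_SG − 0.52. Then 112 x² + x − 10.58 = 0, giving x = 0.303 V (positive root), so V_SG = 0.823 V.
I_D = (V_DD − V_SG)/R = (11.1 − 0.823) / 49.3 = 0.208 mA.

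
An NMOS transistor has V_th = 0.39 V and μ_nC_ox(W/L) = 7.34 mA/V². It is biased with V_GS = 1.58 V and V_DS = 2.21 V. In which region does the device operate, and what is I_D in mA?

Saturation; I_D = 5.20 mA

V_ov = V_GS − V_th = 1.58 − 0.39 = 1.19 V.
Since V_DS = 2.21 V ≥ V_ov = 1.19 V, the device is in saturation.
I_D = ½ k_n V_ov² = 0.5 × 7.34 × 1.19² = 5.2 mA.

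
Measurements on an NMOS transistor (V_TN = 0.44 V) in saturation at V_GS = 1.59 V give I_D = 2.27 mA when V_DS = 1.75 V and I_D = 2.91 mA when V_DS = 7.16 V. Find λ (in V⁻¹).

With V_GS fixed, I_D ∝ (1 + λ V_DS) in saturation, so I_D2/I_D1 = (1 + λ V_DS2)/(1 + λ V_DS1).
2.91/2.27 = 1.282 = (1 + 7.16 λ)/(1 + 1.75 λ).
Solving: λ (I_D1 V_DS2 − I_D2 V_DS1) = I_D2 − I_D1, so λ = (2.91 − 2.27) / (2.27 × 7.16 − 2.91 × 1.75) = 0.64 / 11.2 = 0.0573 V⁻¹.

λ = 0.0573 V⁻¹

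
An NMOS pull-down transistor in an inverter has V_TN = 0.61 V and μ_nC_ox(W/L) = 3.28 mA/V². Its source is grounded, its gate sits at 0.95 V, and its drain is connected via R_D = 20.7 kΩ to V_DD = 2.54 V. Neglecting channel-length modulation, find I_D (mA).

V_GS = V_G = 0.95 V, so V_ov = 0.95 − 0.61 = 0.34 V.
Assume saturation: I_D = ½ k_n V_ov² = 0.5 × 3.28 × 0.34² = 0.19 mA, giving V_DS = V_DD − I_D R_D = 2.54 − 0.19 × 20.7 = -1.38 V.
But -1.38 V < V_ov = 0.34 V, so the device is actually in triode.
In triode I_D = k_n[V_ov V_DS − ½ V_DS²] and I_D = (V_DD − V_DS)/R_D. Equating: 33.9 V_DS² − 24.08 V_DS + 2.54 = 0, giving V_DS = 0.129 V (the root below V_ov).
I_D = (2.54 − 0.129) / 20.7 = 0.116 mA.

I_D = 0.116 mA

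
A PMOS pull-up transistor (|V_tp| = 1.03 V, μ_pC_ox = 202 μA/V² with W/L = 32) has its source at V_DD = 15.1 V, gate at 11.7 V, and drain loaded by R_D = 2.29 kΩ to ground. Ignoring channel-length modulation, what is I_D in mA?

V_SG = V_DD − V_G = 15.1 − 11.7 = 3.4 V, so V_ov = 3.4 − 1.03 = 2.37 V.
k_p = μ_pC_ox · (W/L) = 6.464 mA/V².
Assume saturation: I_D = ½ k_p V_ov² = 0.5 × 6.464 × 2.37² = 18.2 mA, giving V_SD = V_DD − I_D R_D = 15.1 − 18.2 × 2.29 = -26.5 V.
But -26.5 V < V_ov = 2.37 V, so the device is actually in triode.
In triode I_D = k_p[V_ov V_SD − ½ V_SD²] and I_D = (V_DD − V_SD)/R_D. Equating: 7.4 V_SD² − 36.08 V_SD + 15.1 = 0, giving V_SD = 0.462 V (the root below V_ov).
I_D = (15.1 − 0.462) / 2.29 = 6.39 mA.

I_D = 6.39 mA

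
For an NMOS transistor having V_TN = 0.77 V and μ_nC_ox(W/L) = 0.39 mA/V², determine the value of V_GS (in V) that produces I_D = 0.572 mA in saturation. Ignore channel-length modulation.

V_GS = 2.48 V

In saturation I_D = ½ k_n (V_GS − V_TN)², so V_GS − V_TN = √(2 I_D / k_n) = √(2 × 0.572 / 0.39) = 1.71 V.
V_GS = 0.77 + 1.71 = 2.48 V.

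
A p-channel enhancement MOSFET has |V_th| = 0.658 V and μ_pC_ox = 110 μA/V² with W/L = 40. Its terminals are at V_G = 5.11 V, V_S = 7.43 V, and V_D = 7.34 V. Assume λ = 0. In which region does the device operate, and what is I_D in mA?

V_SG = V_S − V_G = 7.43 − 5.11 = 2.32 V; V_SD = V_S − V_D = 7.43 − 7.34 = 0.09 V.
k_p = μ_pC_ox · (W/L) = 4.4 mA/V².
V_ov = V_SG − |V_th| = 2.32 − 0.658 = 1.66 V.
Since V_SD = 0.09 V < V_ov = 1.66 V, the device is in the triode region.
I_D = k_p [V_ov · V_SD − ½ V_SD²] = 4.4 × [1.66 × 0.09 − 0.5 × 0.09²] = 0.64 mA.

Triode; I_D = 0.640 mA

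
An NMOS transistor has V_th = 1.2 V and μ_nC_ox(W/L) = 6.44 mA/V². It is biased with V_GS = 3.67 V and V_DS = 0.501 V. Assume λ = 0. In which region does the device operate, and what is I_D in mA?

V_ov = V_GS − V_th = 3.67 − 1.2 = 2.47 V.
Since V_DS = 0.501 V < V_ov = 2.47 V, the device is in the triode region.
I_D = k_n [V_ov · V_DS − ½ V_DS²] = 6.44 × [2.47 × 0.501 − 0.5 × 0.501²] = 7.16 mA.

Triode; I_D = 7.16 mA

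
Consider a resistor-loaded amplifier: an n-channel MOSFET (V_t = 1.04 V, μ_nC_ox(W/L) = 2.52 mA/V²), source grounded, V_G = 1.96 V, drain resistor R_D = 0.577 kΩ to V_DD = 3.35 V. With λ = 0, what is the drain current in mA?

V_GS = V_G = 1.96 V, so V_ov = 1.96 − 1.04 = 0.92 V.
Assume saturation: I_D = ½ k_n V_ov² = 0.5 × 2.52 × 0.92² = 1.07 mA, giving V_DS = V_DD − I_D R_D = 3.35 − 1.07 × 0.577 = 2.73 V.
V_DS = 2.73 V ≥ V_ov = 0.92 V, confirming saturation.

I_D = 1.07 mA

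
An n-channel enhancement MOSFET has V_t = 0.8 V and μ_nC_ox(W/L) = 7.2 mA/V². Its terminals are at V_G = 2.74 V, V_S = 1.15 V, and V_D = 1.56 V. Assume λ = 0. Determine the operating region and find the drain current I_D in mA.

Triode; I_D = 1.73 mA

V_GS = V_G − V_S = 2.74 − 1.15 = 1.59 V; V_DS = V_D − V_S = 1.56 − 1.15 = 0.41 V.
V_ov = V_GS − V_t = 1.59 − 0.8 = 0.79 V.
Since V_DS = 0.41 V < V_ov = 0.79 V, the device is in the triode region.
I_D = k_n [V_ov · V_DS − ½ V_DS²] = 7.2 × [0.79 × 0.41 − 0.5 × 0.41²] = 1.73 mA.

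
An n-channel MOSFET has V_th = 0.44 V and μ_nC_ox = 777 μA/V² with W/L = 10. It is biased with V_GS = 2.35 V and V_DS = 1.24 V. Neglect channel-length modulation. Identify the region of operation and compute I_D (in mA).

Triode; I_D = 12.4 mA

k_n = μ_nC_ox · (W/L) = 7.77 mA/V².
V_ov = V_GS − V_th = 2.35 − 0.44 = 1.91 V.
Since V_DS = 1.24 V < V_ov = 1.91 V, the device is in the triode region.
I_D = k_n [V_ov · V_DS − ½ V_DS²] = 7.77 × [1.91 × 1.24 − 0.5 × 1.24²] = 12.4 mA.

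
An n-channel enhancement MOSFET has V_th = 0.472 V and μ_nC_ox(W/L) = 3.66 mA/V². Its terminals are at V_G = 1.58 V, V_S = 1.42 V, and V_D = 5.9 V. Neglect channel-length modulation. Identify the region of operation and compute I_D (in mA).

Cutoff; I_D = 0 mA

V_GS = V_G − V_S = 1.58 − 1.42 = 0.16 V; V_DS = V_D − V_S = 5.9 − 1.42 = 4.48 V.
V_GS = 0.16 V < V_th = 0.472 V, so the transistor is in cutoff.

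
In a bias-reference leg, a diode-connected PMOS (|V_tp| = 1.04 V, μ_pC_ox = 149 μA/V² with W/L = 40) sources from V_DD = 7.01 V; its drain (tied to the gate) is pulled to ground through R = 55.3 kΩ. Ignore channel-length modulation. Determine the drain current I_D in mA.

With gate tied to drain, V_SG = V_SD ≥ V_SG − |V_tp|, so the device is in saturation.
k_p = μ_pC_ox · (W/L) = 5.96 mA/V².
KCL at the drain: ½ k_p (V_SG − |V_tp|)² = (V_DD − V_SG)/R.
Let x = V_SG − 1.04. Then 165 x² + x − 5.97 = 0, giving x = 0.187 V (positive root), so V_SG = 1.23 V.
I_D = (V_DD − V_SG)/R = (7.01 − 1.23) / 55.3 = 0.105 mA.

I_D = 0.105 mA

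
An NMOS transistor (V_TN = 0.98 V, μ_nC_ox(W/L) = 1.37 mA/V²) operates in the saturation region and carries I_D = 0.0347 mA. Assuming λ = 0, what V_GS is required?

V_GS = 1.21 V

In saturation I_D = ½ k_n (V_GS − V_TN)², so V_GS − V_TN = √(2 I_D / k_n) = √(2 × 0.0347 / 1.37) = 0.225 V.
V_GS = 0.98 + 0.225 = 1.21 V.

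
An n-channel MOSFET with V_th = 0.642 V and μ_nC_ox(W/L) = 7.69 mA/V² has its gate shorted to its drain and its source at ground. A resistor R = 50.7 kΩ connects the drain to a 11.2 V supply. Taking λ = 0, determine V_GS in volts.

V_GS = 0.872 V

With gate tied to drain, V_GS = V_DS ≥ V_GS − V_th, so the device is in saturation.
KCL at the drain: ½ k_n (V_GS − V_th)² = (V_DD − V_GS)/R.
Let x = V_GS − 0.642. Then 195 x² + x − 10.56 = 0, giving x = 0.23 V (positive root), so V_GS = 0.872 V.
I_D = (V_DD − V_GS)/R = (11.2 − 0.872) / 50.7 = 0.204 mA.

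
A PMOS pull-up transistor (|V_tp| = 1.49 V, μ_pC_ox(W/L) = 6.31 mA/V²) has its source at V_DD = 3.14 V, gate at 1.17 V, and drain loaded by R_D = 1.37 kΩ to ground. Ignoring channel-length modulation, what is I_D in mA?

V_SG = V_DD − V_G = 3.14 − 1.17 = 1.97 V, so V_ov = 1.97 − 1.49 = 0.48 V.
Assume saturation: I_D = ½ k_p V_ov² = 0.5 × 6.31 × 0.48² = 0.727 mA, giving V_SD = V_DD − I_D R_D = 3.14 − 0.727 × 1.37 = 2.14 V.
V_SD = 2.14 V ≥ V_ov = 0.48 V, confirming saturation.

I_D = 0.727 mA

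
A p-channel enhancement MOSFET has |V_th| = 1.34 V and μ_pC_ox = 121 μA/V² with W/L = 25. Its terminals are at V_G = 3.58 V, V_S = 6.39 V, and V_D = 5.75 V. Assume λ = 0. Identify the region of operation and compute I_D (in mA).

Triode; I_D = 2.23 mA

V_SG = V_S − V_G = 6.39 − 3.58 = 2.81 V; V_SD = V_S − V_D = 6.39 − 5.75 = 0.64 V.
k_p = μ_pC_ox · (W/L) = 3.025 mA/V².
V_ov = V_SG − |V_th| = 2.81 − 1.34 = 1.47 V.
Since V_SD = 0.64 V < V_ov = 1.47 V, the device is in the triode region.
I_D = k_p [V_ov · V_SD − ½ V_SD²] = 3.025 × [1.47 × 0.64 − 0.5 × 0.64²] = 2.23 mA.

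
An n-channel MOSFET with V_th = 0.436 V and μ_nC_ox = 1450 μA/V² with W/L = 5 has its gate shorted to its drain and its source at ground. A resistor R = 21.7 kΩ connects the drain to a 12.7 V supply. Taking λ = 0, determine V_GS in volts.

With gate tied to drain, V_GS = V_DS ≥ V_GS − V_th, so the device is in saturation.
k_n = μ_nC_ox · (W/L) = 7.25 mA/V².
KCL at the drain: ½ k_n (V_GS − V_th)² = (V_DD − V_GS)/R.
Let x = V_GS − 0.436. Then 78.7 x² + x − 12.26 = 0, giving x = 0.389 V (positive root), so V_GS = 0.825 V.
I_D = (V_DD − V_GS)/R = (12.7 − 0.825) / 21.7 = 0.547 mA.

V_GS = 0.825 V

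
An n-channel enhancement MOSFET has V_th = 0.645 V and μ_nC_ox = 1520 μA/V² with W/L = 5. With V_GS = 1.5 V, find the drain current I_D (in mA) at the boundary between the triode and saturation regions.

At the boundary V_DS = V_ov = V_GS − V_th = 1.5 − 0.645 = 0.855 V.
k_n = μ_nC_ox · (W/L) = 7.6 mA/V².
I_D = ½ k_n V_ov² = 0.5 × 7.6 × 0.855² = 2.78 mA.

I_D = 2.78 mA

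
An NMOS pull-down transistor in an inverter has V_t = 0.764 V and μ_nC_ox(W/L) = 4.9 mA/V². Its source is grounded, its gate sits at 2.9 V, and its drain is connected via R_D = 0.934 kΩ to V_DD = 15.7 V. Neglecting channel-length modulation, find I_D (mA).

I_D = 11.2 mA

V_GS = V_G = 2.9 V, so V_ov = 2.9 − 0.764 = 2.14 V.
Assume saturation: I_D = ½ k_n V_ov² = 0.5 × 4.9 × 2.14² = 11.2 mA, giving V_DS = V_DD − I_D R_D = 15.7 − 11.2 × 0.934 = 5.26 V.
V_DS = 5.26 V ≥ V_ov = 2.14 V, confirming saturation.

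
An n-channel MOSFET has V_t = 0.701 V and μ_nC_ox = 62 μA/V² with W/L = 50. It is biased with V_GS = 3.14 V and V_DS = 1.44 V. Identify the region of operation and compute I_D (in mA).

Triode; I_D = 7.67 mA

k_n = μ_nC_ox · (W/L) = 3.1 mA/V².
V_ov = V_GS − V_t = 3.14 − 0.701 = 2.44 V.
Since V_DS = 1.44 V < V_ov = 2.44 V, the device is in the triode region.
I_D = k_n [V_ov · V_DS − ½ V_DS²] = 3.1 × [2.44 × 1.44 − 0.5 × 1.44²] = 7.67 mA.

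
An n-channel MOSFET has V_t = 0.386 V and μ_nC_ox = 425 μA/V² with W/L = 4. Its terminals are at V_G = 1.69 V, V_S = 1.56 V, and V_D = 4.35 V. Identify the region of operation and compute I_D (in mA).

V_GS = V_G − V_S = 1.69 − 1.56 = 0.13 V; V_DS = V_D − V_S = 4.35 − 1.56 = 2.79 V.
V_GS = 0.13 V < V_t = 0.386 V, so the transistor is in cutoff.

Cutoff; I_D = 0 mA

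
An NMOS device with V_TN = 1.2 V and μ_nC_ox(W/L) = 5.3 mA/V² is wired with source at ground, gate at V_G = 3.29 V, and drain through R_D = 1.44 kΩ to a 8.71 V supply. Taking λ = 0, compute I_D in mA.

I_D = 5.64 mA

V_GS = V_G = 3.29 V, so V_ov = 3.29 − 1.2 = 2.09 V.
Assume saturation: I_D = ½ k_n V_ov² = 0.5 × 5.3 × 2.09² = 11.6 mA, giving V_DS = V_DD − I_D R_D = 8.71 − 11.6 × 1.44 = -7.96 V.
But -7.96 V < V_ov = 2.09 V, so the device is actually in triode.
In triode I_D = k_n[V_ov V_DS − ½ V_DS²] and I_D = (V_DD − V_DS)/R_D. Equating: 3.82 V_DS² − 16.95 V_DS + 8.71 = 0, giving V_DS = 0.593 V (the root below V_ov).
I_D = (8.71 − 0.593) / 1.44 = 5.64 mA.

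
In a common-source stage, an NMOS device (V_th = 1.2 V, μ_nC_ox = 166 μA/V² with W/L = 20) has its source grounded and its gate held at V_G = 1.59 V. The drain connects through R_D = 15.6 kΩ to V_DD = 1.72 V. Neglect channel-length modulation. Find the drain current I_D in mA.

I_D = 0.104 mA

V_GS = V_G = 1.59 V, so V_ov = 1.59 − 1.2 = 0.39 V.
k_n = μ_nC_ox · (W/L) = 3.32 mA/V².
Assume saturation: I_D = ½ k_n V_ov² = 0.5 × 3.32 × 0.39² = 0.252 mA, giving V_DS = V_DD − I_D R_D = 1.72 − 0.252 × 15.6 = -2.22 V.
But -2.22 V < V_ov = 0.39 V, so the device is actually in triode.
In triode I_D = k_n[V_ov V_DS − ½ V_DS²] and I_D = (V_DD − V_DS)/R_D. Equating: 25.9 V_DS² − 21.2 V_DS + 1.72 = 0, giving V_DS = 0.0913 V (the root below V_ov).
I_D = (1.72 − 0.0913) / 15.6 = 0.104 mA.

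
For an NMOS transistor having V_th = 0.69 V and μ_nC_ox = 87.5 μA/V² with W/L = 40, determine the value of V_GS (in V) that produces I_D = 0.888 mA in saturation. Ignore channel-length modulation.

k_n = μ_nC_ox · (W/L) = 3.5 mA/V².
In saturation I_D = ½ k_n (V_GS − V_th)², so V_GS − V_th = √(2 I_D / k_n) = √(2 × 0.888 / 3.5) = 0.712 V.
V_GS = 0.69 + 0.712 = 1.4 V.

V_GS = 1.40 V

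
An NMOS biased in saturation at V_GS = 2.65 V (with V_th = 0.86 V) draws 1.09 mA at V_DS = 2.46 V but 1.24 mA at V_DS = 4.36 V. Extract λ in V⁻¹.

With V_GS fixed, I_D ∝ (1 + λ V_DS) in saturation, so I_D2/I_D1 = (1 + λ V_DS2)/(1 + λ V_DS1).
1.24/1.09 = 1.138 = (1 + 4.36 λ)/(1 + 2.46 λ).
Solving: λ (I_D1 V_DS2 − I_D2 V_DS1) = I_D2 − I_D1, so λ = (1.24 − 1.09) / (1.09 × 4.36 − 1.24 × 2.46) = 0.15 / 1.7 = 0.0881 V⁻¹.

λ = 0.0881 V⁻¹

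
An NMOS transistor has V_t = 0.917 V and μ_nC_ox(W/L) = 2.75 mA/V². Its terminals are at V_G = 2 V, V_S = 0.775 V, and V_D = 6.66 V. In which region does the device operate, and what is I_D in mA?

V_GS = V_G − V_S = 2 − 0.775 = 1.23 V; V_DS = V_D − V_S = 6.66 − 0.775 = 5.88 V.
V_ov = V_GS − V_t = 1.23 − 0.917 = 0.308 V.
Since V_DS = 5.88 V ≥ V_ov = 0.308 V, the device is in saturation.
I_D = ½ k_n V_ov² = 0.5 × 2.75 × 0.308² = 0.13 mA.

Saturation; I_D = 0.130 mA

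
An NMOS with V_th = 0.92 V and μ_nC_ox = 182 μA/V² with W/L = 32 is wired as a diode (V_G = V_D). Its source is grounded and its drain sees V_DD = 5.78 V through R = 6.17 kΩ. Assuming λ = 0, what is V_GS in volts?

V_GS = 1.41 V

With gate tied to drain, V_GS = V_DS ≥ V_GS − V_th, so the device is in saturation.
k_n = μ_nC_ox · (W/L) = 5.824 mA/V².
KCL at the drain: ½ k_n (V_GS − V_th)² = (V_DD − V_GS)/R.
Let x = V_GS − 0.92. Then 18 x² + x − 4.86 = 0, giving x = 0.493 V (positive root), so V_GS = 1.41 V.
I_D = (V_DD − V_GS)/R = (5.78 − 1.41) / 6.17 = 0.708 mA.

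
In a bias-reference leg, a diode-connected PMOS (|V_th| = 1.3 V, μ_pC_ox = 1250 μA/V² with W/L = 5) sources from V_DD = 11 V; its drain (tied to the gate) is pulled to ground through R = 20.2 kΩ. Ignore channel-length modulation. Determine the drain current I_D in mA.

I_D = 0.461 mA

With gate tied to drain, V_SG = V_SD ≥ V_SG − |V_th|, so the device is in saturation.
k_p = μ_pC_ox · (W/L) = 6.25 mA/V².
KCL at the drain: ½ k_p (V_SG − |V_th|)² = (V_DD − V_SG)/R.
Let x = V_SG − 1.3. Then 63.1 x² + x − 9.7 = 0, giving x = 0.384 V (positive root), so V_SG = 1.68 V.
I_D = (V_DD − V_SG)/R = (11 − 1.68) / 20.2 = 0.461 mA.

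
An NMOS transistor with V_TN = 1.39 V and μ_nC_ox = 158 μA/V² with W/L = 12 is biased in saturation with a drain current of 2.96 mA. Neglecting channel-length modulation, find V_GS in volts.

V_GS = 3.16 V

k_n = μ_nC_ox · (W/L) = 1.896 mA/V².
In saturation I_D = ½ k_n (V_GS − V_TN)², so V_GS − V_TN = √(2 I_D / k_n) = √(2 × 2.96 / 1.896) = 1.77 V.
V_GS = 1.39 + 1.77 = 3.16 V.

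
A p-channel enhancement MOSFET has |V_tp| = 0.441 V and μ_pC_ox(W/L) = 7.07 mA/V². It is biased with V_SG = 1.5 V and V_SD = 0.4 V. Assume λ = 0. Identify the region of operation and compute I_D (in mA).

V_ov = V_SG − |V_tp| = 1.5 − 0.441 = 1.06 V.
Since V_SD = 0.4 V < V_ov = 1.06 V, the device is in the triode region.
I_D = k_p [V_ov · V_SD − ½ V_SD²] = 7.07 × [1.06 × 0.4 − 0.5 × 0.4²] = 2.43 mA.

Triode; I_D = 2.43 mA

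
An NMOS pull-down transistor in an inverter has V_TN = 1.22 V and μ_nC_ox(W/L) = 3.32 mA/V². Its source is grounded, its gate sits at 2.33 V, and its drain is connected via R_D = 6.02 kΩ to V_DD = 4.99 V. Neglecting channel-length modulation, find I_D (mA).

V_GS = V_G = 2.33 V, so V_ov = 2.33 − 1.22 = 1.11 V.
Assume saturation: I_D = ½ k_n V_ov² = 0.5 × 3.32 × 1.11² = 2.05 mA, giving V_DS = V_DD − I_D R_D = 4.99 − 2.05 × 6.02 = -7.32 V.
But -7.32 V < V_ov = 1.11 V, so the device is actually in triode.
In triode I_D = k_n[V_ov V_DS − ½ V_DS²] and I_D = (V_DD − V_DS)/R_D. Equating: 9.99 V_DS² − 23.18 V_DS + 4.99 = 0, giving V_DS = 0.24 V (the root below V_ov).
I_D = (4.99 − 0.24) / 6.02 = 0.789 mA.

I_D = 0.789 mA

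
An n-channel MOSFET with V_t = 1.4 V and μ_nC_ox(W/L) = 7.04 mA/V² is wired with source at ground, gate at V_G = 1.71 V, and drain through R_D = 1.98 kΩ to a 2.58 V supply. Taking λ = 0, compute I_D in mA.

I_D = 0.338 mA

V_GS = V_G = 1.71 V, so V_ov = 1.71 − 1.4 = 0.31 V.
Assume saturation: I_D = ½ k_n V_ov² = 0.5 × 7.04 × 0.31² = 0.338 mA, giving V_DS = V_DD − I_D R_D = 2.58 − 0.338 × 1.98 = 1.91 V.
V_DS = 1.91 V ≥ V_ov = 0.31 V, confirming saturation.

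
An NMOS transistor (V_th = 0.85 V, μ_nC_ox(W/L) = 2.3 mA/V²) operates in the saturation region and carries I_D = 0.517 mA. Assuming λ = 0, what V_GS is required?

V_GS = 1.52 V

In saturation I_D = ½ k_n (V_GS − V_th)², so V_GS − V_th = √(2 I_D / k_n) = √(2 × 0.517 / 2.3) = 0.67 V.
V_GS = 0.85 + 0.67 = 1.52 V.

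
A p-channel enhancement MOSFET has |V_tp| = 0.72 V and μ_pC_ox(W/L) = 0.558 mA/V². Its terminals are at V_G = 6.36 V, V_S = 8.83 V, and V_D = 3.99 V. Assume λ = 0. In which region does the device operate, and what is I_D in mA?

V_SG = V_S − V_G = 8.83 − 6.36 = 2.47 V; V_SD = V_S − V_D = 8.83 − 3.99 = 4.84 V.
V_ov = V_SG − |V_tp| = 2.47 − 0.72 = 1.75 V.
Since V_SD = 4.84 V ≥ V_ov = 1.75 V, the device is in saturation.
I_D = ½ k_p V_ov² = 0.5 × 0.558 × 1.75² = 0.854 mA.

Saturation; I_D = 0.854 mA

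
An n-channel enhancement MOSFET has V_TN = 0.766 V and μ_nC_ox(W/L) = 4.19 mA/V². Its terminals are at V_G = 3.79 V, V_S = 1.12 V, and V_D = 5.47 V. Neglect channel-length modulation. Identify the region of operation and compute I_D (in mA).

V_GS = V_G − V_S = 3.79 − 1.12 = 2.67 V; V_DS = V_D − V_S = 5.47 − 1.12 = 4.35 V.
V_ov = V_GS − V_TN = 2.67 − 0.766 = 1.9 V.
Since V_DS = 4.35 V ≥ V_ov = 1.9 V, the device is in saturation.
I_D = ½ k_n V_ov² = 0.5 × 4.19 × 1.9² = 7.59 mA.

Saturation; I_D = 7.59 mA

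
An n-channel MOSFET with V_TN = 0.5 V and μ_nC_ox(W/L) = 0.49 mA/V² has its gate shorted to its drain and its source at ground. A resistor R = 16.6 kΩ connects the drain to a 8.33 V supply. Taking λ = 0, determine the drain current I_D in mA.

With gate tied to drain, V_GS = V_DS ≥ V_GS − V_TN, so the device is in saturation.
KCL at the drain: ½ k_n (V_GS − V_TN)² = (V_DD − V_GS)/R.
Let x = V_GS − 0.5. Then 4.07 x² + x − 7.83 = 0, giving x = 1.27 V (positive root), so V_GS = 1.77 V.
I_D = (V_DD − V_GS)/R = (8.33 − 1.77) / 16.6 = 0.395 mA.

I_D = 0.395 mA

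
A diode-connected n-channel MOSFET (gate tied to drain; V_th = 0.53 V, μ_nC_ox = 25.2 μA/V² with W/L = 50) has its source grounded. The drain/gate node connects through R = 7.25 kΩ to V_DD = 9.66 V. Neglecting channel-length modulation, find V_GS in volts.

With gate tied to drain, V_GS = V_DS ≥ V_GS − V_th, so the device is in saturation.
k_n = μ_nC_ox · (W/L) = 1.26 mA/V².
KCL at the drain: ½ k_n (V_GS − V_th)² = (V_DD − V_GS)/R.
Let x = V_GS − 0.53. Then 4.57 x² + x − 9.13 = 0, giving x = 1.31 V (positive root), so V_GS = 1.84 V.
I_D = (V_DD − V_GS)/R = (9.66 − 1.84) / 7.25 = 1.08 mA.

V_GS = 1.84 V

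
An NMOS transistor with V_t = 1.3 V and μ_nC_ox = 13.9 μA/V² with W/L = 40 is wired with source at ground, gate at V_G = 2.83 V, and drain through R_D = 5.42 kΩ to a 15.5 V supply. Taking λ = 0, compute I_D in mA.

V_GS = V_G = 2.83 V, so V_ov = 2.83 − 1.3 = 1.53 V.
k_n = μ_nC_ox · (W/L) = 0.556 mA/V².
Assume saturation: I_D = ½ k_n V_ov² = 0.5 × 0.556 × 1.53² = 0.651 mA, giving V_DS = V_DD − I_D R_D = 15.5 − 0.651 × 5.42 = 12 V.
V_DS = 12 V ≥ V_ov = 1.53 V, confirming saturation.

I_D = 0.651 mA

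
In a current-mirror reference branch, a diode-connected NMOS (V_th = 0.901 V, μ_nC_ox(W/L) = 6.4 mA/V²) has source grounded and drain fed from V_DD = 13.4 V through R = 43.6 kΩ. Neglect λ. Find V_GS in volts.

With gate tied to drain, V_GS = V_DS ≥ V_GS − V_th, so the device is in saturation.
KCL at the drain: ½ k_n (V_GS − V_th)² = (V_DD − V_GS)/R.
Let x = V_GS − 0.901. Then 140 x² + x − 12.5 = 0, giving x = 0.296 V (positive root), so V_GS = 1.2 V.
I_D = (V_DD − V_GS)/R = (13.4 − 1.2) / 43.6 = 0.28 mA.

V_GS = 1.20 V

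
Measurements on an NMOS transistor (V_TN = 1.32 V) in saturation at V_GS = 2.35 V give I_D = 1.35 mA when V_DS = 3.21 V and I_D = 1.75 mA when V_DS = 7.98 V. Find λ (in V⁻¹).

With V_GS fixed, I_D ∝ (1 + λ V_DS) in saturation, so I_D2/I_D1 = (1 + λ V_DS2)/(1 + λ V_DS1).
1.75/1.35 = 1.296 = (1 + 7.98 λ)/(1 + 3.21 λ).
Solving: λ (I_D1 V_DS2 − I_D2 V_DS1) = I_D2 − I_D1, so λ = (1.75 − 1.35) / (1.35 × 7.98 − 1.75 × 3.21) = 0.4 / 5.16 = 0.0776 V⁻¹.

λ = 0.0776 V⁻¹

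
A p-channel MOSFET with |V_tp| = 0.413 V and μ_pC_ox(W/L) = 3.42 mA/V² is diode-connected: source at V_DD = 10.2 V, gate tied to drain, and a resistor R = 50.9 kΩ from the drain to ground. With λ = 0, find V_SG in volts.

V_SG = 0.743 V

With gate tied to drain, V_SG = V_SD ≥ V_SG − |V_tp|, so the device is in saturation.
KCL at the drain: ½ k_p (V_SG − |V_tp|)² = (V_DD − V_SG)/R.
Let x = V_SG − 0.413. Then 87 x² + x − 9.787 = 0, giving x = 0.33 V (positive root), so V_SG = 0.743 V.
I_D = (V_DD − V_SG)/R = (10.2 − 0.743) / 50.9 = 0.186 mA.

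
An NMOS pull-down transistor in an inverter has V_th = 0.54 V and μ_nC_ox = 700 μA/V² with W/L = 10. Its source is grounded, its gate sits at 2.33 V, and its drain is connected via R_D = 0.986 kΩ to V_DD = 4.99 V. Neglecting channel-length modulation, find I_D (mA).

I_D = 4.64 mA

V_GS = V_G = 2.33 V, so V_ov = 2.33 − 0.54 = 1.79 V.
k_n = μ_nC_ox · (W/L) = 7 mA/V².
Assume saturation: I_D = ½ k_n V_ov² = 0.5 × 7 × 1.79² = 11.2 mA, giving V_DS = V_DD − I_D R_D = 4.99 − 11.2 × 0.986 = -6.07 V.
But -6.07 V < V_ov = 1.79 V, so the device is actually in triode.
In triode I_D = k_n[V_ov V_DS − ½ V_DS²] and I_D = (V_DD − V_DS)/R_D. Equating: 3.45 V_DS² − 13.35 V_DS + 4.99 = 0, giving V_DS = 0.419 V (the root below V_ov).
I_D = (4.99 − 0.419) / 0.986 = 4.64 mA.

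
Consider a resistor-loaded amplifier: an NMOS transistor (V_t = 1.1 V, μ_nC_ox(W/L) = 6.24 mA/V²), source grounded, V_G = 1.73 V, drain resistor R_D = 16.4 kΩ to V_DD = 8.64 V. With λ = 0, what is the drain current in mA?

V_GS = V_G = 1.73 V, so V_ov = 1.73 − 1.1 = 0.63 V.
Assume saturation: I_D = ½ k_n V_ov² = 0.5 × 6.24 × 0.63² = 1.24 mA, giving V_DS = V_DD − I_D R_D = 8.64 − 1.24 × 16.4 = -11.7 V.
But -11.7 V < V_ov = 0.63 V, so the device is actually in triode.
In triode I_D = k_n[V_ov V_DS − ½ V_DS²] and I_D = (V_DD − V_DS)/R_D. Equating: 51.2 V_DS² − 65.47 V_DS + 8.64 = 0, giving V_DS = 0.149 V (the root below V_ov).
I_D = (8.64 − 0.149) / 16.4 = 0.518 mA.

I_D = 0.518 mA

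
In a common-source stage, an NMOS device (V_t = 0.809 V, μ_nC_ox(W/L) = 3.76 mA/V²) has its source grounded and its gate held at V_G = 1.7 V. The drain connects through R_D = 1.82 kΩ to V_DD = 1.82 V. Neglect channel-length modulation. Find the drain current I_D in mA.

V_GS = V_G = 1.7 V, so V_ov = 1.7 − 0.809 = 0.891 V.
Assume saturation: I_D = ½ k_n V_ov² = 0.5 × 3.76 × 0.891² = 1.49 mA, giving V_DS = V_DD − I_D R_D = 1.82 − 1.49 × 1.82 = -0.896 V.
But -0.896 V < V_ov = 0.891 V, so the device is actually in triode.
In triode I_D = k_n[V_ov V_DS − ½ V_DS²] and I_D = (V_DD − V_DS)/R_D. Equating: 3.42 V_DS² − 7.097 V_DS + 1.82 = 0, giving V_DS = 0.3 V (the root below V_ov).
I_D = (1.82 − 0.3) / 1.82 = 0.835 mA.

I_D = 0.835 mA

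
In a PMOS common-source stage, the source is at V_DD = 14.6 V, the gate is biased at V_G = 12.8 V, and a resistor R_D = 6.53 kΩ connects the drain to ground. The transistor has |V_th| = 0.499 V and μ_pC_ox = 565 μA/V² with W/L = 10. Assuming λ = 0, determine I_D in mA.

V_SG = V_DD − V_G = 14.6 − 12.8 = 1.8 V, so V_ov = 1.8 − 0.499 = 1.3 V.
k_p = μ_pC_ox · (W/L) = 5.65 mA/V².
Assume saturation: I_D = ½ k_p V_ov² = 0.5 × 5.65 × 1.3² = 4.78 mA, giving V_SD = V_DD − I_D R_D = 14.6 − 4.78 × 6.53 = -16.6 V.
But -16.6 V < V_ov = 1.3 V, so the device is actually in triode.
In triode I_D = k_p[V_ov V_SD − ½ V_SD²] and I_D = (V_DD − V_SD)/R_D. Equating: 18.4 V_SD² − 49 V_SD + 14.6 = 0, giving V_SD = 0.342 V (the root below V_ov).
I_D = (14.6 − 0.342) / 6.53 = 2.18 mA.

I_D = 2.18 mA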